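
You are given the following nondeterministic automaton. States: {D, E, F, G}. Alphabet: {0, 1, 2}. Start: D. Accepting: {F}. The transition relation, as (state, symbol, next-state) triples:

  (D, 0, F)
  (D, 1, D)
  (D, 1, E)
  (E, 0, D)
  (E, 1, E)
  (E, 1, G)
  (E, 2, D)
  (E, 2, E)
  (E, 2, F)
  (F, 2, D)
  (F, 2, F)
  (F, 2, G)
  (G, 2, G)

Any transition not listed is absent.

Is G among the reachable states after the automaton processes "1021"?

Start in {D}.
Read '1': D→{D, E}; now {D, E}.
Read '0': D→{F}, E→{D}; now {D, F}.
Read '2': D→∅, F→{D, F, G}; now {D, F, G}.
Read '1': D→{D, E}, F→∅, G→∅; now {D, E}.
State G is not in {D, E}.

No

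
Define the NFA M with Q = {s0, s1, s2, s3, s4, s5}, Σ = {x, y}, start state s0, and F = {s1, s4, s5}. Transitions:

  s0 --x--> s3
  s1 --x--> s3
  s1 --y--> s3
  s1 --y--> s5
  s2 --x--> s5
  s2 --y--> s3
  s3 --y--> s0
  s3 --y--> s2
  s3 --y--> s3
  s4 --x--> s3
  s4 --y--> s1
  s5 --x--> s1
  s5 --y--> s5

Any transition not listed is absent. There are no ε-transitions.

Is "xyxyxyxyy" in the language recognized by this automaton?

Yes

Start in {s0}.
Read 'x': s0→{s3}; now {s3}.
Read 'y': s3→{s0, s2, s3}; now {s0, s2, s3}.
Read 'x': s0→{s3}, s2→{s5}, s3→∅; now {s3, s5}.
Read 'y': s3→{s0, s2, s3}, s5→{s5}; now {s0, s2, s3, s5}.
Read 'x': s0→{s3}, s2→{s5}, s3→∅, s5→{s1}; now {s1, s3, s5}.
Read 'y': s1→{s3, s5}, s3→{s0, s2, s3}, s5→{s5}; now {s0, s2, s3, s5}.
Read 'x': s0→{s3}, s2→{s5}, s3→∅, s5→{s1}; now {s1, s3, s5}.
Read 'y': s1→{s3, s5}, s3→{s0, s2, s3}, s5→{s5}; now {s0, s2, s3, s5}.
Read 'y': s0→∅, s2→{s3}, s3→{s0, s2, s3}, s5→{s5}; now {s0, s2, s3, s5}.
The final set {s0, s2, s3, s5} contains the accepting state s5.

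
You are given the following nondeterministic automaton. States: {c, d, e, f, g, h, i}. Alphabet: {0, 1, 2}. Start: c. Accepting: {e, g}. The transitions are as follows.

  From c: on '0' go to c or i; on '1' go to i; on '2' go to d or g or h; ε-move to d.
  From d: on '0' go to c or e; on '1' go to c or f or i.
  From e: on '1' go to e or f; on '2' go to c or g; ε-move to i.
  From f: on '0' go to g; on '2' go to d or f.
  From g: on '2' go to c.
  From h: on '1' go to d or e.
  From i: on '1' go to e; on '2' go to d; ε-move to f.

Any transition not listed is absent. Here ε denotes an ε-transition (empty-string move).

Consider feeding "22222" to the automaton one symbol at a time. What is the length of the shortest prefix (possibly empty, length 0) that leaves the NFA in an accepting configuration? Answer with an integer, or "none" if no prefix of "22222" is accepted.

1

Start: ε-closure({c}) = {c, d}.
Read '2': c→{d, g, h}, d→∅; now {d, g, h}.
None of the earlier sets intersect F, but {d, g, h} does.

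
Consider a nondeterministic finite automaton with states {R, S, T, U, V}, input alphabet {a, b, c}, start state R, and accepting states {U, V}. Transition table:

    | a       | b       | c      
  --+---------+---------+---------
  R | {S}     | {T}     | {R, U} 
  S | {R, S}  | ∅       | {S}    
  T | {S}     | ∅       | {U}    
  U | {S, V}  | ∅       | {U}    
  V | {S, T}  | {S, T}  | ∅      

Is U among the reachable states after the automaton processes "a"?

No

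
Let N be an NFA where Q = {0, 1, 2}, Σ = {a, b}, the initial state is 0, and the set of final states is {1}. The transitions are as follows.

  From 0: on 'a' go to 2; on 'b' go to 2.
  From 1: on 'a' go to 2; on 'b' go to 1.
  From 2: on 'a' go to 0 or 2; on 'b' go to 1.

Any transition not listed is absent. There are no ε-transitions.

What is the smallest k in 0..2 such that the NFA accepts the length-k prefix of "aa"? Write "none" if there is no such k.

none

Start in {0}.
Read 'a': 0→{2}; now {2}.
Read 'a': 2→{0, 2}; now {0, 2}.
No reachable set along the way intersects F.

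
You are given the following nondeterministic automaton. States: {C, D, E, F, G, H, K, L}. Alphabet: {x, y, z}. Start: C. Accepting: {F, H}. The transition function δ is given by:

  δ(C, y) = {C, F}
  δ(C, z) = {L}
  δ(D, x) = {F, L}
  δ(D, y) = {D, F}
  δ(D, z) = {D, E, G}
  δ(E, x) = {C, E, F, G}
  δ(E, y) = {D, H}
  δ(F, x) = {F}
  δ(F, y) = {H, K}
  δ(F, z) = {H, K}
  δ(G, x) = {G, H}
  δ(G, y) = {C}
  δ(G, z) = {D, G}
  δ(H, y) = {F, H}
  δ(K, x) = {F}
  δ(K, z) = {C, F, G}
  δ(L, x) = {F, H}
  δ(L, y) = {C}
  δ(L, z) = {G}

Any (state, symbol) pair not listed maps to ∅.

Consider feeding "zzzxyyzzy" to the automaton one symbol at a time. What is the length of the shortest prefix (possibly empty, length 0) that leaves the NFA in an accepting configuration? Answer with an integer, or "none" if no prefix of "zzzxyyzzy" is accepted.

4

Start in {C}.
Read 'z': {C} → {L}.
Read 'z': {L} → {G}.
Read 'z': {G} → {D, G}.
Read 'x': {D, G} → {F, G, H, L}.
None of the earlier sets intersect F, but {F, G, H, L} does.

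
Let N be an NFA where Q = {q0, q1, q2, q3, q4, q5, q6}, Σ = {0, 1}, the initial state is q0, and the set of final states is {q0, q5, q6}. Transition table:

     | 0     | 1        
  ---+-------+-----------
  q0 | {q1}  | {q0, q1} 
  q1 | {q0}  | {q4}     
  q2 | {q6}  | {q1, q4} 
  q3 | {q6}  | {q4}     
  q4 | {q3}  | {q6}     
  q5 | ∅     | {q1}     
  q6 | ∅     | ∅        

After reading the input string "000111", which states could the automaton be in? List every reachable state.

Start in {q0}.
Read '0': q0→{q1}; now {q1}.
Read '0': q1→{q0}; now {q0}.
Read '0': q0→{q1}; now {q1}.
Read '1': q1→{q4}; now {q4}.
Read '1': q4→{q6}; now {q6}.
Read '1': q6→∅; now ∅.

∅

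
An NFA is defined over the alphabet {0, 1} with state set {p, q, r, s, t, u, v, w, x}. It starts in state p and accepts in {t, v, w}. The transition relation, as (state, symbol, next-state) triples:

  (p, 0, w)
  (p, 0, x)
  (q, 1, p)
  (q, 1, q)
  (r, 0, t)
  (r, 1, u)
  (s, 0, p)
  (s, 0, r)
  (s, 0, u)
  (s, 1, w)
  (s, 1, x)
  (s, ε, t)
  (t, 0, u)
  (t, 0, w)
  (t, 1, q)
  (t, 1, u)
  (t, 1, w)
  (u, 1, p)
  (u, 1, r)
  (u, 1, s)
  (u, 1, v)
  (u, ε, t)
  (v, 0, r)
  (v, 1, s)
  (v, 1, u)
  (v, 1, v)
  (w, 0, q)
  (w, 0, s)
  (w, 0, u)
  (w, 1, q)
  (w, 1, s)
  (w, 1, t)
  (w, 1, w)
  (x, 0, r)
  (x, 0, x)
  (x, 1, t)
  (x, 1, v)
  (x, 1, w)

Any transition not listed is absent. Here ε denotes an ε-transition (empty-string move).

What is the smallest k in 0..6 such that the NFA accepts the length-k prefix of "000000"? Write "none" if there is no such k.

Start in {p}.
Read '0': {p} → {w, x}.
None of the earlier sets intersect F, but {w, x} does.

1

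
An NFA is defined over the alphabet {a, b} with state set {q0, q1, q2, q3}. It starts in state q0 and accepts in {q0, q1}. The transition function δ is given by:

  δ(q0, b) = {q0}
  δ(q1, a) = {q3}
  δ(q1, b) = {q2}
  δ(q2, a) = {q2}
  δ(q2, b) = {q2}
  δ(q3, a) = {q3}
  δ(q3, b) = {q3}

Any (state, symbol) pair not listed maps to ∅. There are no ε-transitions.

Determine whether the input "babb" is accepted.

Start in {q0}.
Read 'b': q0→{q0}; now {q0}.
Read 'a': q0→∅; now ∅.
The set is empty and remains empty for the remaining 2 symbols.
The final set ∅ contains no accepting state.

No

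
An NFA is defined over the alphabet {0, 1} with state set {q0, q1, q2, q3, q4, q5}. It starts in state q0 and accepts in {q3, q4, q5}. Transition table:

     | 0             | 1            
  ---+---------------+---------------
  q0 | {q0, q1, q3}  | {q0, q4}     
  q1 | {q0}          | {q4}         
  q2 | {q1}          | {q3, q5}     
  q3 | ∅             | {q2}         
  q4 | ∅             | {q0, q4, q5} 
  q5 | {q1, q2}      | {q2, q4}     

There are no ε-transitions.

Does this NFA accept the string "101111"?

Yes

Start in {q0}.
Read '1': {q0} → {q0, q4}.
Read '0': {q0, q4} → {q0, q1, q3}.
Read '1': {q0, q1, q3} → {q0, q2, q4}.
Read '1': {q0, q2, q4} → {q0, q3, q4, q5}.
Read '1': {q0, q3, q4, q5} → {q0, q2, q4, q5}.
Read '1': {q0, q2, q4, q5} → {q0, q2, q3, q4, q5}.
The final set {q0, q2, q3, q4, q5} contains the accepting states q3, q4, q5.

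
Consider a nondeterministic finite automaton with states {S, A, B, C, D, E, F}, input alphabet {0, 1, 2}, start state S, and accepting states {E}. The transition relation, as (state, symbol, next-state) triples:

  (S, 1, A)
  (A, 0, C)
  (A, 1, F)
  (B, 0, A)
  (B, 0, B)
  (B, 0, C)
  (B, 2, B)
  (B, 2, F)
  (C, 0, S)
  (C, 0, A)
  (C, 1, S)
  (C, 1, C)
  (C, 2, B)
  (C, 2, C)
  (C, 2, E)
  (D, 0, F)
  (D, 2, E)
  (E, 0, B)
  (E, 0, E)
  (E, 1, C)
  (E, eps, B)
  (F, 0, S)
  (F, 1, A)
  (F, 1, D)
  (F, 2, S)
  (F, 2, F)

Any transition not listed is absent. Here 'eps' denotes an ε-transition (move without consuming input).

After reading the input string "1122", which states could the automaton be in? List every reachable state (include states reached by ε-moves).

{S, F}

Start in {S}.
Read '1': S→{A}; now {A}.
Read '1': A→{F}; now {F}.
Read '2': F→{S, F}; now {S, F}.
Read '2': S→∅, F→{S, F}; now {S, F}.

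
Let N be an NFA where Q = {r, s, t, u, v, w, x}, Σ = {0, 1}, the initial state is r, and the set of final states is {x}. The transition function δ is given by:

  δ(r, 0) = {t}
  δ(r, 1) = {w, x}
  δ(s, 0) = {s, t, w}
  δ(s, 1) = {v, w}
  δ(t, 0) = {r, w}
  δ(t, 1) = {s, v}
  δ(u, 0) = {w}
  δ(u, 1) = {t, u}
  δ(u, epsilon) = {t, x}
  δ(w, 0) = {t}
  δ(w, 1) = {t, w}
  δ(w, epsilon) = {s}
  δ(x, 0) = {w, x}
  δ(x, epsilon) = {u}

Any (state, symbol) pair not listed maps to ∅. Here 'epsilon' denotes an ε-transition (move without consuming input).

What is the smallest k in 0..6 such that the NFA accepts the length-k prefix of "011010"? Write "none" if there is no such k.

Start in {r}.
Read '0': {r} → {t}.
Read '1': {t} → {s, v}.
Read '1': {s, v} → {s, v, w}.
Read '0': {s, v, w} → {s, t, w}.
Read '1': {s, t, w} → {s, t, v, w}.
Read '0': {s, t, v, w} → {r, s, t, w}.
No reachable set along the way intersects F.

none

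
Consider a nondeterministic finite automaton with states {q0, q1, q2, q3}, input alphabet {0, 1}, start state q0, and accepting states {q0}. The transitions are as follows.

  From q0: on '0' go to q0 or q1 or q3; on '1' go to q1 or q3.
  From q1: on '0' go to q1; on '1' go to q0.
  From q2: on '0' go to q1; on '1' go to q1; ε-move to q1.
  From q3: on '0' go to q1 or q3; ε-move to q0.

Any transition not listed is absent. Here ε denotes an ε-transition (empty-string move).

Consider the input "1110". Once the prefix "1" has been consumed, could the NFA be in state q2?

No

Start in {q0}.
Read '1': q0→{q1, q3}; union {q1, q3}; ε-closure = {q0, q1, q3}.
State q2 is not in {q0, q1, q3}.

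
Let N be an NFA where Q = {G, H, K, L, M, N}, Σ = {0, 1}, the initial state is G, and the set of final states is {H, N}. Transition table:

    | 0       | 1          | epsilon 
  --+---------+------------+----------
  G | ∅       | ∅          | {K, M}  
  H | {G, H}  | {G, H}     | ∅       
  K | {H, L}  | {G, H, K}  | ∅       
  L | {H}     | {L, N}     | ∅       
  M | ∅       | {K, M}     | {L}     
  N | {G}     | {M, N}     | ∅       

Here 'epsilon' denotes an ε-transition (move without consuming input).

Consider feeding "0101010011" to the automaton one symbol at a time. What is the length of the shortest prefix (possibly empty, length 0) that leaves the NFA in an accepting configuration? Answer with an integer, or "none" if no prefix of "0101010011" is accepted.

Start: ε-closure({G}) = {G, K, L, M}.
Read '0': G→∅, K→{H, L}, L→{H}, M→∅; now {H, L}.
None of the earlier sets intersect F, but {H, L} does.

1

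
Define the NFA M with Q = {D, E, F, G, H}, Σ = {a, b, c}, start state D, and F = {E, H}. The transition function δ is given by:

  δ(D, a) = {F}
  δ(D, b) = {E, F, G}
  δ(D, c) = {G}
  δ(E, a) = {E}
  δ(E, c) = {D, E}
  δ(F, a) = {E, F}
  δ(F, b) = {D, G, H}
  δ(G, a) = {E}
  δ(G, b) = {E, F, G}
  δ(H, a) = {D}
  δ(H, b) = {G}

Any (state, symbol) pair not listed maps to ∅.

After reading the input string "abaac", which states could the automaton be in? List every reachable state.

Start in {D}.
Read 'a': {D} → {F}.
Read 'b': {F} → {D, G, H}.
Read 'a': {D, G, H} → {D, E, F}.
Read 'a': {D, E, F} → {E, F}.
Read 'c': {E, F} → {D, E}.

{D, E}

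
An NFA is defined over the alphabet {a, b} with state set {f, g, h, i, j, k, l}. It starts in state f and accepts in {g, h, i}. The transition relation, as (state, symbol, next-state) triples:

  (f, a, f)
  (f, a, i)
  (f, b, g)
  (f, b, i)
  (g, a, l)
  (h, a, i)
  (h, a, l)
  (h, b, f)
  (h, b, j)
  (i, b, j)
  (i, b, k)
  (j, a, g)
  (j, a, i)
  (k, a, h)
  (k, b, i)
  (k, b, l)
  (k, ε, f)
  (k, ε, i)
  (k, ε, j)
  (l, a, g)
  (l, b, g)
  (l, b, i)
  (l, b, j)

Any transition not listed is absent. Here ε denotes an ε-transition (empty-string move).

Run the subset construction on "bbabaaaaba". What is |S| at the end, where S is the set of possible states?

Start in {f}.
Read 'b': {f} → {g, i}.
Read 'b': {g, i} → {f, i, j, k}.
Read 'a': {f, i, j, k} → {f, g, h, i}.
Read 'b': {f, g, h, i} → {f, g, i, j, k}.
Read 'a': {f, g, i, j, k} → {f, g, h, i, l}.
Read 'a': {f, g, h, i, l} → {f, g, i, l}.
Read 'a': {f, g, i, l} → {f, g, i, l}.
Read 'a': {f, g, i, l} → {f, g, i, l}.
Read 'b': {f, g, i, l} → {f, g, i, j, k}.
Read 'a': {f, g, i, j, k} → {f, g, h, i, l}.
That set has 5 states.

5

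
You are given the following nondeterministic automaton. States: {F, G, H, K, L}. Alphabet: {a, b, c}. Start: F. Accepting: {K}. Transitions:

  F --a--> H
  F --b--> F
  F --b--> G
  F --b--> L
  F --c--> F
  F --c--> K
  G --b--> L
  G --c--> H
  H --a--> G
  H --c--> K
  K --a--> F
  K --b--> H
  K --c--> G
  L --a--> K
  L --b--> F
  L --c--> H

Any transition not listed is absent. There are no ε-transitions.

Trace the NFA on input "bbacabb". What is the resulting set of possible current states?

Start in {F}.
Read 'b': F→{F, G, L}; now {F, G, L}.
Read 'b': F→{F, G, L}, G→{L}, L→{F}; now {F, G, L}.
Read 'a': F→{H}, G→∅, L→{K}; now {H, K}.
Read 'c': H→{K}, K→{G}; now {G, K}.
Read 'a': G→∅, K→{F}; now {F}.
Read 'b': F→{F, G, L}; now {F, G, L}.
Read 'b': F→{F, G, L}, G→{L}, L→{F}; now {F, G, L}.

{F, G, L}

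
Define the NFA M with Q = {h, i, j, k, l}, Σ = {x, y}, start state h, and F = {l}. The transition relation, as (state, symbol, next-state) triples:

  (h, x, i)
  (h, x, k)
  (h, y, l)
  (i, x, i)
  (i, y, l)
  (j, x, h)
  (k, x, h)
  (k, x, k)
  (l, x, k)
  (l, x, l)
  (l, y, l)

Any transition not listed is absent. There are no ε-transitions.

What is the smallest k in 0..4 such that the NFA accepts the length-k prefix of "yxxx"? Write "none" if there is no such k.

1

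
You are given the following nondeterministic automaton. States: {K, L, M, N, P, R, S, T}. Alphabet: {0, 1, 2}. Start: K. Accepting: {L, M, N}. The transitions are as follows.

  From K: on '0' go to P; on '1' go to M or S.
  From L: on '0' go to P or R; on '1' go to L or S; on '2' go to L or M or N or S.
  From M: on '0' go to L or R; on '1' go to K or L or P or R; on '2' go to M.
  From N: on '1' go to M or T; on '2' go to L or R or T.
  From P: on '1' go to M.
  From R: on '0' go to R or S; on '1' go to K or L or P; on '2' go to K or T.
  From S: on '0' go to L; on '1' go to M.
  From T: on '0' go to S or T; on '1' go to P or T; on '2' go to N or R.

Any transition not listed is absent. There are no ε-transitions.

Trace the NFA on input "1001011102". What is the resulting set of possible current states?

Start in {K}.
Read '1': {K} → {M, S}.
Read '0': {M, S} → {L, R}.
Read '0': {L, R} → {P, R, S}.
Read '1': {P, R, S} → {K, L, M, P}.
Read '0': {K, L, M, P} → {L, P, R}.
Read '1': {L, P, R} → {K, L, M, P, S}.
Read '1': {K, L, M, P, S} → {K, L, M, P, R, S}.
Read '1': {K, L, M, P, R, S} → {K, L, M, P, R, S}.
Read '0': {K, L, M, P, R, S} → {L, P, R, S}.
Read '2': {L, P, R, S} → {K, L, M, N, S, T}.

{K, L, M, N, S, T}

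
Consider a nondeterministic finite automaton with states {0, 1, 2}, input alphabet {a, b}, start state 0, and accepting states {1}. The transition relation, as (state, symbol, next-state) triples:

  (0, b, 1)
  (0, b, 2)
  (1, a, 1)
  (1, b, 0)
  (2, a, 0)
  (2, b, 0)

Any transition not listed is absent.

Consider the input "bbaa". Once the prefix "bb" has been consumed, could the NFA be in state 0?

Yes

Start in {0}.
Read 'b': {0} → {1, 2}.
Read 'b': {1, 2} → {0}.
State 0 is in {0}.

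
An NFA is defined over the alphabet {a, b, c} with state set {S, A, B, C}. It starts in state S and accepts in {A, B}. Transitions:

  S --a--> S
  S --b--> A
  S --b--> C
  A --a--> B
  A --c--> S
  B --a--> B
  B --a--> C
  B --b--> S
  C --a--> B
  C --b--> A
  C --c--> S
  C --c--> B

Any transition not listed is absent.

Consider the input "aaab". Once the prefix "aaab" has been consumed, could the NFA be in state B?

Start in {S}.
Read 'a': S→{S}; now {S}.
Read 'a': S→{S}; now {S}.
Read 'a': S→{S}; now {S}.
Read 'b': S→{A, C}; now {A, C}.
State B is not in {A, C}.

No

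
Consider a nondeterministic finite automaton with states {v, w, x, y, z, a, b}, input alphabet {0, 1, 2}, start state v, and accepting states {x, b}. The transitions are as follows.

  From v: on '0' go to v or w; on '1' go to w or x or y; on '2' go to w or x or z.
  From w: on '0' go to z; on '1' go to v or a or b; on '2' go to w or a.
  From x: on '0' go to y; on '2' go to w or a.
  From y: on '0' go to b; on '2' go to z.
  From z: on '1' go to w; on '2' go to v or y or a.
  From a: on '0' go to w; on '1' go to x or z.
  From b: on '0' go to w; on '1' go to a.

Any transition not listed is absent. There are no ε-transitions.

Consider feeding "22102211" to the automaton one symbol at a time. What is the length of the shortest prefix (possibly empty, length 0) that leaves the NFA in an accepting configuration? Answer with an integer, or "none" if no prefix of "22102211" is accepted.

1

Start in {v}.
Read '2': {v} → {w, x, z}.
None of the earlier sets intersect F, but {w, x, z} does.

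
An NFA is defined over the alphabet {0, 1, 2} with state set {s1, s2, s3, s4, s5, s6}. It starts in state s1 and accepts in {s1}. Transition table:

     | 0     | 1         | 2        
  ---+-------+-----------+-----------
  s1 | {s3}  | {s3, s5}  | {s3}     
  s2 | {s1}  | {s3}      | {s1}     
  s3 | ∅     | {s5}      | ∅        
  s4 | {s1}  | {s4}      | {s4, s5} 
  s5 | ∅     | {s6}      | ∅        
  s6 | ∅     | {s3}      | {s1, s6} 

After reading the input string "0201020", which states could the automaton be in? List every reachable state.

Start in {s1}.
Read '0': {s1} → {s3}.
Read '2': {s3} → ∅.
The set is empty and remains empty for the remaining 5 symbols.

∅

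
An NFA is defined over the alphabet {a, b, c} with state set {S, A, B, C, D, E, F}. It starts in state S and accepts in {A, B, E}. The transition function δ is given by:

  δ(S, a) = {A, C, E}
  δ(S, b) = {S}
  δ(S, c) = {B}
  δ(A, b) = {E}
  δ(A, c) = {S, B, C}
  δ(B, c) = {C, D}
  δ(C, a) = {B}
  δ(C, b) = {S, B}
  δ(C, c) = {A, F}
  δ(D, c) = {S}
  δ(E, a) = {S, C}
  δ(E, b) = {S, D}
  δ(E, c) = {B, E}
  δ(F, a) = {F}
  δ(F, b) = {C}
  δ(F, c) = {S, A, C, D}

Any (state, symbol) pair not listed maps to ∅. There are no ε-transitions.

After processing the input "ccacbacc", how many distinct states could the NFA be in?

7

Start in {S}.
Read 'c': S→{B}; now {B}.
Read 'c': B→{C, D}; now {C, D}.
Read 'a': C→{B}, D→∅; now {B}.
Read 'c': B→{C, D}; now {C, D}.
Read 'b': C→{S, B}, D→∅; now {S, B}.
Read 'a': S→{A, C, E}, B→∅; now {A, C, E}.
Read 'c': A→{S, B, C}, C→{A, F}, E→{B, E}; now {S, A, B, C, E, F}.
Read 'c': S→{B}, A→{S, B, C}, B→{C, D}, C→{A, F}, E→{B, E}, F→{S, A, C, D}; now {S, A, B, C, D, E, F}.
That set has 7 states.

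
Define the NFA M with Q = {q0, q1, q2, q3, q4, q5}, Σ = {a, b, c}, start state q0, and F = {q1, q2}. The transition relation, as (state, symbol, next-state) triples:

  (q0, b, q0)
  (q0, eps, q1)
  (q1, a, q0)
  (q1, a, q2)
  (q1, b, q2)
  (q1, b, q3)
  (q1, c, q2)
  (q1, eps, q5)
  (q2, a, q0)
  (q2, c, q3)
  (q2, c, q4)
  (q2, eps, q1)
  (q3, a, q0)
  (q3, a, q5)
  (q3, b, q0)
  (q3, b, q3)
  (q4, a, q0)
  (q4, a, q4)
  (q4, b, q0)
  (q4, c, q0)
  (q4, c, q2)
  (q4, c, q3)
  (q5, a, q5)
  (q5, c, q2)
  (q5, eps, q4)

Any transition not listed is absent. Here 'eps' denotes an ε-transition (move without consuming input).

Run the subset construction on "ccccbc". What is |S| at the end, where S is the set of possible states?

6

Start: ε-closure({q0}) = {q0, q1, q4, q5}.
Read 'c': q0→∅, q1→{q2}, q4→{q0, q2, q3}, q5→{q2}; union {q0, q2, q3}; ε-closure = {q0, q1, q2, q3, q4, q5}.
Read 'c': q0→∅, q1→{q2}, q2→{q3, q4}, q3→∅, q4→{q0, q2, q3}, q5→{q2}; union {q0, q2, q3, q4}; ε-closure = {q0, q1, q2, q3, q4, q5}.
Read 'c': q0→∅, q1→{q2}, q2→{q3, q4}, q3→∅, q4→{q0, q2, q3}, q5→{q2}; union {q0, q2, q3, q4}; ε-closure = {q0, q1, q2, q3, q4, q5}.
Read 'c': q0→∅, q1→{q2}, q2→{q3, q4}, q3→∅, q4→{q0, q2, q3}, q5→{q2}; union {q0, q2, q3, q4}; ε-closure = {q0, q1, q2, q3, q4, q5}.
Read 'b': q0→{q0}, q1→{q2, q3}, q2→∅, q3→{q0, q3}, q4→{q0}, q5→∅; union {q0, q2, q3}; ε-closure = {q0, q1, q2, q3, q4, q5}.
Read 'c': q0→∅, q1→{q2}, q2→{q3, q4}, q3→∅, q4→{q0, q2, q3}, q5→{q2}; union {q0, q2, q3, q4}; ε-closure = {q0, q1, q2, q3, q4, q5}.
That set has 6 states.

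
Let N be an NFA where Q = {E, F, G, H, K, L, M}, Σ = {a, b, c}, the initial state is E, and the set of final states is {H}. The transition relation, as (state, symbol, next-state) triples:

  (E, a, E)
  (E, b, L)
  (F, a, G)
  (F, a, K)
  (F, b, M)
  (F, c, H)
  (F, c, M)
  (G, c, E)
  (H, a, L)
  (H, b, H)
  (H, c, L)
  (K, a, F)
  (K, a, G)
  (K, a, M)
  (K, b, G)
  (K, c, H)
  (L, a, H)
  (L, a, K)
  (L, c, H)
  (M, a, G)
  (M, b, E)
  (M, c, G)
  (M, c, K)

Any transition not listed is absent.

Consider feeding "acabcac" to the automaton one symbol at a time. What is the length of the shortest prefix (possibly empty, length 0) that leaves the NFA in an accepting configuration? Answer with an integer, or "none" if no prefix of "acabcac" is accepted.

none

Start in {E}.
Read 'a': E→{E}; now {E}.
Read 'c': E→∅; now ∅.
The set is empty and remains empty for the remaining 5 symbols.
No reachable set along the way intersects F.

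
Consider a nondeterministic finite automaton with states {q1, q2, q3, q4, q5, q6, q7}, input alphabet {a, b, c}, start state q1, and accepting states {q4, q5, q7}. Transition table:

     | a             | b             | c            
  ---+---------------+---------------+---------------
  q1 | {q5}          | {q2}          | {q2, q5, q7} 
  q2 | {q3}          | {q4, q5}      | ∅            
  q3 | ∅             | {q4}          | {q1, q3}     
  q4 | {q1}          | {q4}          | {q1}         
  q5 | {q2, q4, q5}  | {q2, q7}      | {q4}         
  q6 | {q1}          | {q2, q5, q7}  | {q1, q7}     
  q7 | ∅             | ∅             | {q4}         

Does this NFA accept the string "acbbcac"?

Yes

Start in {q1}.
Read 'a': q1→{q5}; now {q5}.
Read 'c': q5→{q4}; now {q4}.
Read 'b': q4→{q4}; now {q4}.
Read 'b': q4→{q4}; now {q4}.
Read 'c': q4→{q1}; now {q1}.
Read 'a': q1→{q5}; now {q5}.
Read 'c': q5→{q4}; now {q4}.
The final set {q4} contains the accepting state q4.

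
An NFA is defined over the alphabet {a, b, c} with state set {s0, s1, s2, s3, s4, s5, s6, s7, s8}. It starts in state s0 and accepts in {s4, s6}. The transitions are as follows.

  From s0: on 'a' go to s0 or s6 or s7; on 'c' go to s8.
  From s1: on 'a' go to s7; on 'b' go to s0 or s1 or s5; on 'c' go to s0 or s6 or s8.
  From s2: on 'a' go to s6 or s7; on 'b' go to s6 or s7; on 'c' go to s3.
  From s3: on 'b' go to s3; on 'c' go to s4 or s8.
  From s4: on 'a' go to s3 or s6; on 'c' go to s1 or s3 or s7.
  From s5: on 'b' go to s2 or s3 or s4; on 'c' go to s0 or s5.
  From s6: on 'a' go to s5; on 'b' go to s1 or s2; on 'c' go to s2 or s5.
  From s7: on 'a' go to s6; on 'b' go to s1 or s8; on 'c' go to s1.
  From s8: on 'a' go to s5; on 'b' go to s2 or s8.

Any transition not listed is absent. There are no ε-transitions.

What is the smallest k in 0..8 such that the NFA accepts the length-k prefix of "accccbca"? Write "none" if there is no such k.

1

Start in {s0}.
Read 'a': s0→{s0, s6, s7}; now {s0, s6, s7}.
None of the earlier sets intersect F, but {s0, s6, s7} does.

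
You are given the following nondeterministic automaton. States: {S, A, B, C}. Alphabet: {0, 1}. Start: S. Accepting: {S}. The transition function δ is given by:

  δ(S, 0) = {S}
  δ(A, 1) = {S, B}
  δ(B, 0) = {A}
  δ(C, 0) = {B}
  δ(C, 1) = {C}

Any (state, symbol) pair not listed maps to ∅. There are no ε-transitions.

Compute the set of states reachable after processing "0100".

∅

Start in {S}.
Read '0': S→{S}; now {S}.
Read '1': S→∅; now ∅.
The set is empty and remains empty for the remaining 2 symbols.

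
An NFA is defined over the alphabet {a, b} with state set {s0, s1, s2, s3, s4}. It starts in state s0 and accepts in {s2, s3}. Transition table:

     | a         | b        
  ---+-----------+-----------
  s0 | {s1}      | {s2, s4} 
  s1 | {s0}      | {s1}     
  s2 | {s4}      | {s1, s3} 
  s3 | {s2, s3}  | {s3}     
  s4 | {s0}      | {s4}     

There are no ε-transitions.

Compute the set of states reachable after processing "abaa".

{s1}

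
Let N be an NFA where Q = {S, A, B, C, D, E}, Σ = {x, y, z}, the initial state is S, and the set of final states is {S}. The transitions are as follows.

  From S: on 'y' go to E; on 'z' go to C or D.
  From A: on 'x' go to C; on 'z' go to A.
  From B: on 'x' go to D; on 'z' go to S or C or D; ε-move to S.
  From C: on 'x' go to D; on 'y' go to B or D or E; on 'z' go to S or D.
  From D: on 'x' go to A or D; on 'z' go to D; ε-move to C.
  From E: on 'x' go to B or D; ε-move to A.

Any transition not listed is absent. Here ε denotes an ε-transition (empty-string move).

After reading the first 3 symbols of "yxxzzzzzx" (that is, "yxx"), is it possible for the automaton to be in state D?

Start in {S}.
Read 'y': S→{E}; union {E}; ε-closure = {A, E}.
Read 'x': A→{C}, E→{B, D}; union {B, C, D}; ε-closure = {S, B, C, D}.
Read 'x': S→∅, B→{D}, C→{D}, D→{A, D}; union {A, D}; ε-closure = {A, C, D}.
State D is in {A, C, D}.

Yes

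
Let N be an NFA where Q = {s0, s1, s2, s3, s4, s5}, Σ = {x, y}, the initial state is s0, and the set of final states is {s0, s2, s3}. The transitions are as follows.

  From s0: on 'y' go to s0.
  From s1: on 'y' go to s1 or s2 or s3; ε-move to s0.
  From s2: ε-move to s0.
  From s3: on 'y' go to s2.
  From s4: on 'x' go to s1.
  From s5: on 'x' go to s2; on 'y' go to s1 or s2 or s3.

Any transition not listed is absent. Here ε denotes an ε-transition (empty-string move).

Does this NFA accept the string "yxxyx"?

No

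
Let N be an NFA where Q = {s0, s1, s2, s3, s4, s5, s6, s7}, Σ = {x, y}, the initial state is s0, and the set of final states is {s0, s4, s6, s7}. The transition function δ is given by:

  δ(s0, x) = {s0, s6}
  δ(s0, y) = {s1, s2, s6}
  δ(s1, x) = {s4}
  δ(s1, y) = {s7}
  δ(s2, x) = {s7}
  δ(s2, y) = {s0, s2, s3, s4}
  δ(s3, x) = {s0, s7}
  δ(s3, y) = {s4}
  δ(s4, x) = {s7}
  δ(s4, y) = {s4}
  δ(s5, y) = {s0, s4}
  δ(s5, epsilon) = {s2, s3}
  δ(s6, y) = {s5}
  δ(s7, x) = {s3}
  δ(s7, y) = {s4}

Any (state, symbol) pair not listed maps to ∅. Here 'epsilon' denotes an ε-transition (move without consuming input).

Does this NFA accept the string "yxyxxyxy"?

Start in {s0}.
Read 'y': s0→{s1, s2, s6}; now {s1, s2, s6}.
Read 'x': s1→{s4}, s2→{s7}, s6→∅; now {s4, s7}.
Read 'y': s4→{s4}, s7→{s4}; now {s4}.
Read 'x': s4→{s7}; now {s7}.
Read 'x': s7→{s3}; now {s3}.
Read 'y': s3→{s4}; now {s4}.
Read 'x': s4→{s7}; now {s7}.
Read 'y': s7→{s4}; now {s4}.
The final set {s4} contains the accepting state s4.

Yes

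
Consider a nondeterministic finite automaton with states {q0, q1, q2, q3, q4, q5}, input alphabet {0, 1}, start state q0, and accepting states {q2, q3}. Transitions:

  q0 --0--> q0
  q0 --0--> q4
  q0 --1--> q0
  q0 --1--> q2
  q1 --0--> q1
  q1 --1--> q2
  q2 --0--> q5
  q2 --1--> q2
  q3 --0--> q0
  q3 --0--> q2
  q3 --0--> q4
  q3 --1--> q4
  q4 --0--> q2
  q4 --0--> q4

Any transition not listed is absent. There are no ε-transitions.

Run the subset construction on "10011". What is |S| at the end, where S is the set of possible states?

2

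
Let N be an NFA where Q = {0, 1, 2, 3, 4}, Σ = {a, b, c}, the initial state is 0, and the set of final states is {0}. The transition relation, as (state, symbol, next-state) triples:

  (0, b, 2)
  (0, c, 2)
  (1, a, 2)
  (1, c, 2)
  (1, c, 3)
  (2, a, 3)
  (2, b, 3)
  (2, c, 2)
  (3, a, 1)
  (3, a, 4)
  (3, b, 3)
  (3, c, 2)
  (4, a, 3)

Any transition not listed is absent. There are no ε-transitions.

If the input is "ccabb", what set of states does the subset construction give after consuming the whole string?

{3}

Start in {0}.
Read 'c': {0} → {2}.
Read 'c': {2} → {2}.
Read 'a': {2} → {3}.
Read 'b': {3} → {3}.
Read 'b': {3} → {3}.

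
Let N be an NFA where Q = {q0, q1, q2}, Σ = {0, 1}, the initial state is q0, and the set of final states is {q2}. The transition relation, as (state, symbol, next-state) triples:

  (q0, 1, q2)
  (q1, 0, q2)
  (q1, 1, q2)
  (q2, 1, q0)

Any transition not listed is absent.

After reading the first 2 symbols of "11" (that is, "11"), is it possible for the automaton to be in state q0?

Yes

Start in {q0}.
Read '1': {q0} → {q2}.
Read '1': {q2} → {q0}.
State q0 is in {q0}.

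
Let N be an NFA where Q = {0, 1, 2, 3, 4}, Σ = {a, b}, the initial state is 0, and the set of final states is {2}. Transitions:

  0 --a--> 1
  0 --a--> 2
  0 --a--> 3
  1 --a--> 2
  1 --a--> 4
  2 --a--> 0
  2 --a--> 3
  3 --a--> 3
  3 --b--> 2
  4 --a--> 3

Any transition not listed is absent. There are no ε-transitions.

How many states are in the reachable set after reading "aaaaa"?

5

Start in {0}.
Read 'a': 0→{1, 2, 3}; now {1, 2, 3}.
Read 'a': 1→{2, 4}, 2→{0, 3}, 3→{3}; now {0, 2, 3, 4}.
Read 'a': 0→{1, 2, 3}, 2→{0, 3}, 3→{3}, 4→{3}; now {0, 1, 2, 3}.
Read 'a': 0→{1, 2, 3}, 1→{2, 4}, 2→{0, 3}, 3→{3}; now {0, 1, 2, 3, 4}.
Read 'a': 0→{1, 2, 3}, 1→{2, 4}, 2→{0, 3}, 3→{3}, 4→{3}; now {0, 1, 2, 3, 4}.
That set has 5 states.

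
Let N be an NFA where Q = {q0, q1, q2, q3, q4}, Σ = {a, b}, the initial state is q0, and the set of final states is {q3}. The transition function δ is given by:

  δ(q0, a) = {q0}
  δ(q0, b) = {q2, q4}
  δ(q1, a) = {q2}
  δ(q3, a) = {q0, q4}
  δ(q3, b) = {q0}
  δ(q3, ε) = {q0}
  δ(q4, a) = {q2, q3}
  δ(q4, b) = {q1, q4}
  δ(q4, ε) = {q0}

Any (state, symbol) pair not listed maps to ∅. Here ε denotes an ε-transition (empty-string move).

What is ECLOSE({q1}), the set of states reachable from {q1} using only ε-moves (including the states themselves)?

Begin with {q1}.
No ε-moves leave this set, so the closure equals the set itself.

{q1}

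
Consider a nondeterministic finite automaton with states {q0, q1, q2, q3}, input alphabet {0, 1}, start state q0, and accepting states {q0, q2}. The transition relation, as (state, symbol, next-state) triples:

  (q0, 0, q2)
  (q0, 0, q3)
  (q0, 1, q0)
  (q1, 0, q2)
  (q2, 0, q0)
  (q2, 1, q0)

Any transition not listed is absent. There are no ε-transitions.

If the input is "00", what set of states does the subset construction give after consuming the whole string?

Start in {q0}.
Read '0': {q0} → {q2, q3}.
Read '0': {q2, q3} → {q0}.

{q0}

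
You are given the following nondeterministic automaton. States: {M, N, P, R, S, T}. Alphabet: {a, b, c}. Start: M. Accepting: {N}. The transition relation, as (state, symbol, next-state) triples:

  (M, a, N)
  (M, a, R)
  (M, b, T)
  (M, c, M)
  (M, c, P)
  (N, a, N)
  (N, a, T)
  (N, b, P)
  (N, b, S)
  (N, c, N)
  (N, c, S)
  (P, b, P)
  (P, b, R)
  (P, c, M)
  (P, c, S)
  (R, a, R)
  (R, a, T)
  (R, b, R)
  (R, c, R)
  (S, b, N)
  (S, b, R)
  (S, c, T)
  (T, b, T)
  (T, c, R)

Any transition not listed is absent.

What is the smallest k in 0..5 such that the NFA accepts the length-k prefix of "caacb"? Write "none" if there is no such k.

Start in {M}.
Read 'c': M→{M, P}; now {M, P}.
Read 'a': M→{N, R}, P→∅; now {N, R}.
None of the earlier sets intersect F, but {N, R} does.

2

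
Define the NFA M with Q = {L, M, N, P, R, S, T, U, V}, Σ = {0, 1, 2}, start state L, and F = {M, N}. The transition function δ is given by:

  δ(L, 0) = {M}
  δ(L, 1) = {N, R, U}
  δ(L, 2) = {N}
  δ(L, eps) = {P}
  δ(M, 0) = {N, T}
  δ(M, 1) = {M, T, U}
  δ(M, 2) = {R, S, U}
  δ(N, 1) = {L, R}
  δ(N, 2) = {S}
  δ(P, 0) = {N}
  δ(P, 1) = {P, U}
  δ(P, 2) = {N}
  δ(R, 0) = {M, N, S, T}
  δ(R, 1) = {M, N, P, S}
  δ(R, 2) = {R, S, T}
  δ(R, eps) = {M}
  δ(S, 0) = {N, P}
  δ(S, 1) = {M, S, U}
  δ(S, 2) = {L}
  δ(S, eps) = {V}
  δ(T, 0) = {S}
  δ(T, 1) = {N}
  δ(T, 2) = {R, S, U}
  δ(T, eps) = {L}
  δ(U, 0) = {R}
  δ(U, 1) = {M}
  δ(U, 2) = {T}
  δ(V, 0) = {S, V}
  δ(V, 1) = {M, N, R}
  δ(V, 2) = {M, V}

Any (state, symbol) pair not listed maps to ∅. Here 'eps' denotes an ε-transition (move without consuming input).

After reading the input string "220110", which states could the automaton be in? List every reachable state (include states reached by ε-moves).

{L, M, N, P, R, S, T, V}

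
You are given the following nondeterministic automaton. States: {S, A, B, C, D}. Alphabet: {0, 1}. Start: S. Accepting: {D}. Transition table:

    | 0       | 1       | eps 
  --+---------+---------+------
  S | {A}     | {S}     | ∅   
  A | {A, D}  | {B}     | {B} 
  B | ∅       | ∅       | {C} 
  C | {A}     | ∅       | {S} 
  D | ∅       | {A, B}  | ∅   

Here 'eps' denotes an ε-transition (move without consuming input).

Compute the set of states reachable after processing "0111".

{S}

Start in {S}.
Read '0': {S} → {S, A, B, C}.
Read '1': {S, A, B, C} → {S, B, C}.
Read '1': {S, B, C} → {S}.
Read '1': {S} → {S}.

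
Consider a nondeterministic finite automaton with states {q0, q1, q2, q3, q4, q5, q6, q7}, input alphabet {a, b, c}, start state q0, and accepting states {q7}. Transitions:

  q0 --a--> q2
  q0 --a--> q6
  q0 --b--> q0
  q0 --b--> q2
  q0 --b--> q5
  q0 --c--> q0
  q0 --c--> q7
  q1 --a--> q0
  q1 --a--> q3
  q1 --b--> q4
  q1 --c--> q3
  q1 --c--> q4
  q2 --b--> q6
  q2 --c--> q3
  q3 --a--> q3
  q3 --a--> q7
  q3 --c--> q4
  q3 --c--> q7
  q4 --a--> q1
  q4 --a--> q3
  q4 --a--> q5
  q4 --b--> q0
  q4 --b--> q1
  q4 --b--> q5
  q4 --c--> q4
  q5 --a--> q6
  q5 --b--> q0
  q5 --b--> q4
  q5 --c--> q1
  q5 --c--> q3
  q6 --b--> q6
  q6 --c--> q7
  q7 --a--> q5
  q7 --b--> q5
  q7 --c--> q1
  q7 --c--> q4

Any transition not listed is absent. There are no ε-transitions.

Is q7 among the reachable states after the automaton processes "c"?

Start in {q0}.
Read 'c': q0→{q0, q7}; now {q0, q7}.
State q7 is in {q0, q7}.

Yes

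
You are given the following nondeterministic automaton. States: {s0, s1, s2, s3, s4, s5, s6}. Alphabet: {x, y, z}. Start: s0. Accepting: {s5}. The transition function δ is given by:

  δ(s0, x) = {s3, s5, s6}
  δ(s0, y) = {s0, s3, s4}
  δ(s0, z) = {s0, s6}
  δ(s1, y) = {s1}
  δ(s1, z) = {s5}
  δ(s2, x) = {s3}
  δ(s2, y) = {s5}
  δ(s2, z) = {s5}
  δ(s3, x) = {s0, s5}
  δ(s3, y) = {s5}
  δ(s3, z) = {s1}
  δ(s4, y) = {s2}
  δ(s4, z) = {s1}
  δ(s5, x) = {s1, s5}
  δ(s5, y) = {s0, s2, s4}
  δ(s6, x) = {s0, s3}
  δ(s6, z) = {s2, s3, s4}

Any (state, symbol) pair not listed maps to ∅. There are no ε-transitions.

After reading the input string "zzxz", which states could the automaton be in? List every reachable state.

Start in {s0}.
Read 'z': {s0} → {s0, s6}.
Read 'z': {s0, s6} → {s0, s2, s3, s4, s6}.
Read 'x': {s0, s2, s3, s4, s6} → {s0, s3, s5, s6}.
Read 'z': {s0, s3, s5, s6} → {s0, s1, s2, s3, s4, s6}.

{s0, s1, s2, s3, s4, s6}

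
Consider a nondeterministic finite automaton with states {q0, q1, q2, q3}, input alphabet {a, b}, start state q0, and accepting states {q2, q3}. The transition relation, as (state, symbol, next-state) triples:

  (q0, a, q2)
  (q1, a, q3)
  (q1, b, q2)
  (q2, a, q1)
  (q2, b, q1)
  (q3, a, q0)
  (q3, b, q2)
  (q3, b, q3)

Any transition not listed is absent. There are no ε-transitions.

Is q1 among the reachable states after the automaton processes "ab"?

Yes

Start in {q0}.
Read 'a': q0→{q2}; now {q2}.
Read 'b': q2→{q1}; now {q1}.
State q1 is in {q1}.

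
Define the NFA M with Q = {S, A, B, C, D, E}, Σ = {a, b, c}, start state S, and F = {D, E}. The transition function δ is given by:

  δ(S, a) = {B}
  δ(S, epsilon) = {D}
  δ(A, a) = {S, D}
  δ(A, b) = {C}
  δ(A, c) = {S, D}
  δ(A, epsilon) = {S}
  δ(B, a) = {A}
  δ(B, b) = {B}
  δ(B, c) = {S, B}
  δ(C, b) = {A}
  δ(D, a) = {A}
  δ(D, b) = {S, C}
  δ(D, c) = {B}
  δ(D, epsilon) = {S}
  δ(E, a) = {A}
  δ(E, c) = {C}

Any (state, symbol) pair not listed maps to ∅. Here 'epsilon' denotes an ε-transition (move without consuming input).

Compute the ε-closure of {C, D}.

{S, C, D}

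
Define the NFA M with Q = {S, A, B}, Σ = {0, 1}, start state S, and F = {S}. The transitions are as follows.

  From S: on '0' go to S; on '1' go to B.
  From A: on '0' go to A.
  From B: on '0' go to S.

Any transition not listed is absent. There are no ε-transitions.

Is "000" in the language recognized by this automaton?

Start in {S}.
Read '0': S→{S}; now {S}.
Read '0': S→{S}; now {S}.
Read '0': S→{S}; now {S}.
The final set {S} contains the accepting state S.

Yes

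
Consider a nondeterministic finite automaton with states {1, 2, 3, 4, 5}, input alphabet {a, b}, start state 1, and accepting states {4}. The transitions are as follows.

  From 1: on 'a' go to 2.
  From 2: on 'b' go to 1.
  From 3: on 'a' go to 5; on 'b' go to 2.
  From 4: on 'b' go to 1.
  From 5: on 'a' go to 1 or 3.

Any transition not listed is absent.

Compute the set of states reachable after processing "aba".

Start in {1}.
Read 'a': 1→{2}; now {2}.
Read 'b': 2→{1}; now {1}.
Read 'a': 1→{2}; now {2}.

{2}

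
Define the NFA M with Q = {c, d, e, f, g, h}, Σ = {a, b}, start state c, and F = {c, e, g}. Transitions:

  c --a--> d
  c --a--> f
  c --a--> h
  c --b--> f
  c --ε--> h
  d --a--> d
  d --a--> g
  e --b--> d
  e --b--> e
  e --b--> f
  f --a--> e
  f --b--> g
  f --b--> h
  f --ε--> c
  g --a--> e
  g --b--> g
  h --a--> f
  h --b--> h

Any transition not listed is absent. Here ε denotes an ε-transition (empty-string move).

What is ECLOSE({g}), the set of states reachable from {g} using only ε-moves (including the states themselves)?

Begin with {g}.
No ε-moves leave this set, so the closure equals the set itself.

{g}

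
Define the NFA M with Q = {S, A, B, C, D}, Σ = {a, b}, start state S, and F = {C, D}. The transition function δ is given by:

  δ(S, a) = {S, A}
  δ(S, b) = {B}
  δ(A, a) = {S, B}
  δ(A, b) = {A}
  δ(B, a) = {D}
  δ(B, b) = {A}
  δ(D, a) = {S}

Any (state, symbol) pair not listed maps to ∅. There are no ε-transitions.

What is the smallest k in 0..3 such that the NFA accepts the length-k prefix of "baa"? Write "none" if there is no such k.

2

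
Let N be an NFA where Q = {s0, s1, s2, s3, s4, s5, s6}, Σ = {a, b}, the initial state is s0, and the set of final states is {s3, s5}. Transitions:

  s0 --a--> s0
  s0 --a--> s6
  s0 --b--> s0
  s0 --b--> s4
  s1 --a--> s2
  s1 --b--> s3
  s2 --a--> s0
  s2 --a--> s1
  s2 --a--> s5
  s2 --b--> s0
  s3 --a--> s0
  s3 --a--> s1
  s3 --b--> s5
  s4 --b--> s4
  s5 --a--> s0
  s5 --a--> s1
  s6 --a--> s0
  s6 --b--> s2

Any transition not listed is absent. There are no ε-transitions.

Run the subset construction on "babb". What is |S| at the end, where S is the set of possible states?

Start in {s0}.
Read 'b': s0→{s0, s4}; now {s0, s4}.
Read 'a': s0→{s0, s6}, s4→∅; now {s0, s6}.
Read 'b': s0→{s0, s4}, s6→{s2}; now {s0, s2, s4}.
Read 'b': s0→{s0, s4}, s2→{s0}, s4→{s4}; now {s0, s4}.
That set has 2 states.

2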